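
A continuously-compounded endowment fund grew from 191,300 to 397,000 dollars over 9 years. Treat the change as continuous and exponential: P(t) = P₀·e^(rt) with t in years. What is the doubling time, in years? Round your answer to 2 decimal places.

doubling time ≈ 8.54 years

r = ln(397000/191300) / 9 = ln(2.07527) / 9 ≈ 0.081121 per year
doubling time = ln 2 / |r| = 0.69315 / 0.081121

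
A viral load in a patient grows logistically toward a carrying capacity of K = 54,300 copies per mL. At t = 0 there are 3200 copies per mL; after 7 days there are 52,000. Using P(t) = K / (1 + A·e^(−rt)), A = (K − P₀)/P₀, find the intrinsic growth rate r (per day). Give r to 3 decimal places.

r ≈ 0.841 per day

A = (54300 − 3200)/3200 = 15.96875
52000 = 54300/(1 + 15.96875·e^(−r·7)) → e^(−7r) = (1.04423 − 1)/15.96875 = 0.00277
r = −ln(0.00277)/7 = 5.88897/7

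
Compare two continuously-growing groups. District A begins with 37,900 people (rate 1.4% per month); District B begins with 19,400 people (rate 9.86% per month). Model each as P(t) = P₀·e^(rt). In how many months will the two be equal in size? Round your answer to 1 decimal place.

37900·e^(0.014t) = 19400·e^(0.0986t)
37900/19400 = e^((0.0986 − 0.014)t) → ln(1.95361) = 0.0846·t
t = 0.66968 / 0.0846

t ≈ 7.9 months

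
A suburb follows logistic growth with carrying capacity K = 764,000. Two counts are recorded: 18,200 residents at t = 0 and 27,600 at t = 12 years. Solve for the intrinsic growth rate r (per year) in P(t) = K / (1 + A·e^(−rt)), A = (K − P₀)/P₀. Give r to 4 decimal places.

A = (764000 − 18200)/18200 = 40.97802
27600 = 764000/(1 + 40.97802·e^(−r·12)) → e^(−12r) = (27.68116 − 1)/40.97802 = 0.651109
r = −ln(0.651109)/12 = 0.42908/12

r ≈ 0.0358 per year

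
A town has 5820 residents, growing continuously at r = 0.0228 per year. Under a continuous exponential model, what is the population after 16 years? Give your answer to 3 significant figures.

≈ 8,380 residents

P(16) = 5820 · e^(0.0228·16) = 5820 · e^(0.3648)
= 5820 · 1.44023 ≈ 8382.11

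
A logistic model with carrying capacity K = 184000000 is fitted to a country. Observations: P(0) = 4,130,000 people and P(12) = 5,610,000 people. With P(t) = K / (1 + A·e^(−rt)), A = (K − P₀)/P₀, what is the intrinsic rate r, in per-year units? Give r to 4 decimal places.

A = (184000000 − 4130000)/4130000 = 43.55206
5610000 = 184000000/(1 + 43.55206·e^(−r·12)) → e^(−12r) = (32.79857 − 1)/43.55206 = 0.730128
r = −ln(0.730128)/12 = 0.31454/12

r ≈ 0.0262 per year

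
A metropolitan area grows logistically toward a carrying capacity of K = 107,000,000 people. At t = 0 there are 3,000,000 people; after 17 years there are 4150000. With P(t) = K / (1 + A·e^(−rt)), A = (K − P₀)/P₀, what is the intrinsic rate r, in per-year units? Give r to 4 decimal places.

r ≈ 0.0197 per year

A = (107000000 − 3000000)/3000000 = 34.66667
4150000 = 107000000/(1 + 34.66667·e^(−r·17)) → e^(−17r) = (25.78313 − 1)/34.66667 = 0.714898
r = −ln(0.714898)/17 = 0.33562/17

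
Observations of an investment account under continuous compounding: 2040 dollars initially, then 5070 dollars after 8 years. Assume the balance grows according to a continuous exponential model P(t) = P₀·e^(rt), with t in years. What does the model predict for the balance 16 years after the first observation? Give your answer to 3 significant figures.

≈ 12,600 dollars

r = ln(5070/2040) / 8 ≈ 0.113799 per year
P(16) = 2040 · e^(0.113799·16) = 2040 · 6.17669 ≈ 12600.44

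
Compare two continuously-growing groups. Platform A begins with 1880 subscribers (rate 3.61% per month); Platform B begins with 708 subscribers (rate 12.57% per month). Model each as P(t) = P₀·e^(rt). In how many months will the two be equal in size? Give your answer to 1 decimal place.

1880·e^(0.0361t) = 708·e^(0.1257t)
1880/708 = e^((0.1257 − 0.0361)t) → ln(2.65537) = 0.0896·t
t = 0.97658 / 0.0896

t ≈ 10.9 months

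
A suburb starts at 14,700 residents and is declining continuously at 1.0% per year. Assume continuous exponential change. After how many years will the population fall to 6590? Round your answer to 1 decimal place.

6590 = 14700 · e^(-0.01·t)
t = ln(6590/14700) / -0.01 = ln(0.4483) / -0.01 = -0.80229 / -0.01

t ≈ 80.2 years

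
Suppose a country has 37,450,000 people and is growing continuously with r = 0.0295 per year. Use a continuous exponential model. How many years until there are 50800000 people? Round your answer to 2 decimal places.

t ≈ 10.34 years

50800000 = 37450000 · e^(0.0295·t)
t = ln(50800000/37450000) / 0.0295 = ln(1.35648) / 0.0295 = 0.30489 / 0.0295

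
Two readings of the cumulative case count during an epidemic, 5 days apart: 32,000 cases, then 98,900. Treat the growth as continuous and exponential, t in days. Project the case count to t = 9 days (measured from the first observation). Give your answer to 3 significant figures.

≈ 244,000 cases

r = ln(98900/32000) / 5 ≈ 0.225675 per day
P(9) = 32000 · e^(0.225675·9) = 32000 · 7.62225 ≈ 243912.1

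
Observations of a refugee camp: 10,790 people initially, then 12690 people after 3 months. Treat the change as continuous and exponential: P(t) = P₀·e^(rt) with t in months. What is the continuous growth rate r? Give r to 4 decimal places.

12690 = 10790 · e^(r·3)
e^(3r) = 12690/10790 = 1.17609
r = ln(1.17609) / 3 = 0.16219 / 3

r ≈ 0.0541 per month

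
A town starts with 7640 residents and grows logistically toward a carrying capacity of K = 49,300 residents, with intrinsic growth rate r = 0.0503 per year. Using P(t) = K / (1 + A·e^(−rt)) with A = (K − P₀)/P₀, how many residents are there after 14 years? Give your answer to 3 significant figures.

≈ 13,300 residents

A = (49300 − 7640)/7640 = 5.45288
P(14) = 49300 / (1 + 5.45288·e^(−0.0503·14)) = 49300 / (1 + 5.45288·0.494504)
= 49300 / 3.69647 ≈ 13337.05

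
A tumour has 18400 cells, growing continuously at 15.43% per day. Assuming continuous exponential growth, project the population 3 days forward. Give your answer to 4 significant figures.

≈ 29,230 cells

P(3) = 18400 · e^(0.1543·3) = 18400 · e^(0.4629)
= 18400 · 1.58867 ≈ 29231.61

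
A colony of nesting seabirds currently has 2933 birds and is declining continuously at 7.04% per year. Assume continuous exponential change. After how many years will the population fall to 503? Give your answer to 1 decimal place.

503 = 2933 · e^(-0.0704·t)
t = ln(503/2933) / -0.0704 = ln(0.1715) / -0.0704 = -1.76319 / -0.0704

t ≈ 25.0 years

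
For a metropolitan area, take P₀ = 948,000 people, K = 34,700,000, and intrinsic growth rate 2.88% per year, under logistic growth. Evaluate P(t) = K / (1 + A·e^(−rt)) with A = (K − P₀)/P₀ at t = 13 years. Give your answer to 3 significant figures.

A = (34700000 − 948000)/948000 = 35.60338
P(13) = 34700000 / (1 + 35.60338·e^(−0.0288·13)) = 34700000 / (1 + 35.60338·0.687702)
= 34700000 / 25.4845 ≈ 1361611.72

≈ 1,360,000 people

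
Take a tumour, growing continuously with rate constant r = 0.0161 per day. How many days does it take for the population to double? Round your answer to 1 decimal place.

doubling time ≈ 43.1 days

doubling time = ln(2) / |r| = 0.69315 / 0.0161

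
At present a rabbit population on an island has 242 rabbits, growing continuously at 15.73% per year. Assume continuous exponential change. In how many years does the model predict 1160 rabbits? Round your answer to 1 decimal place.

1160 = 242 · e^(0.1573·t)
t = ln(1160/242) / 0.1573 = ln(4.79339) / 0.1573 = 1.56724 / 0.1573

t ≈ 10.0 years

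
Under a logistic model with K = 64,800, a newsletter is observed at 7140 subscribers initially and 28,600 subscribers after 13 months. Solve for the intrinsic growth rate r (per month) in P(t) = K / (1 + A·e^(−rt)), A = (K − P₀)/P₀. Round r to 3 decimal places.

A = (64800 − 7140)/7140 = 8.07563
28600 = 64800/(1 + 8.07563·e^(−r·13)) → e^(−13r) = (2.26573 − 1)/8.07563 = 0.156735
r = −ln(0.156735)/13 = 1.8532/13

r ≈ 0.143 per month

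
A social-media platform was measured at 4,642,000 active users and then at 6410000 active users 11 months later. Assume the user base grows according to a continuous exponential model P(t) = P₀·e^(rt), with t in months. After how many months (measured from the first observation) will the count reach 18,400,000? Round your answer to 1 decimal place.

t ≈ 46.9 months

r = ln(6410000/4642000) / 11 ≈ 0.029338 per month
t = ln(18400000/4642000) / r = 1.37721 / 0.029338 ≈ 46.943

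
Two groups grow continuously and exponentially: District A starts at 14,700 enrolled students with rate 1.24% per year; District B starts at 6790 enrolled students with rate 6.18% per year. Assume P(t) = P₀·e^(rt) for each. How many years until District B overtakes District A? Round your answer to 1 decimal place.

14700·e^(0.0124t) = 6790·e^(0.0618t)
14700/6790 = e^((0.0618 − 0.0124)t) → ln(2.16495) = 0.0494·t
t = 0.7724 / 0.0494

t ≈ 15.6 years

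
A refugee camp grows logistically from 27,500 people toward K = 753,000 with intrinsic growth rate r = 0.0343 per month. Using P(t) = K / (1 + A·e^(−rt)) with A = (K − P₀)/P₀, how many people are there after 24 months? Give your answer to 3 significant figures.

A = (753000 − 27500)/27500 = 26.38182
P(24) = 753000 / (1 + 26.38182·e^(−0.0343·24)) = 753000 / (1 + 26.38182·0.439025)
= 753000 / 12.58227 ≈ 59846.14

≈ 59,800 people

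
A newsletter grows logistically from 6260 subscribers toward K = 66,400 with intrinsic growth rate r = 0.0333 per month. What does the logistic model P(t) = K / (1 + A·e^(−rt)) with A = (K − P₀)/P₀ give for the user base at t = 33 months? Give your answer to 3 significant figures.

A = (66400 − 6260)/6260 = 9.60703
P(33) = 66400 / (1 + 9.60703·e^(−0.0333·33)) = 66400 / (1 + 9.60703·0.333237)
= 66400 / 4.20142 ≈ 15804.17

≈ 15,800 subscribers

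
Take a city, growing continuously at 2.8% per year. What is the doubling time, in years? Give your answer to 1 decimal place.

doubling time ≈ 24.8 years

doubling time = ln(2) / |r| = 0.69315 / 0.028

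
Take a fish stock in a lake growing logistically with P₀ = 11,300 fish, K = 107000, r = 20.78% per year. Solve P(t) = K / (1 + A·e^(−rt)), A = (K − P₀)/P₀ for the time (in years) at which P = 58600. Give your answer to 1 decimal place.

A = (107000 − 11300)/11300 = 8.46903
58600 = 107000/(1 + 8.46903·e^(−0.2078t)) → 1 + 8.46903·e^(−0.2078t) = 1.82594
e^(−0.2078t) = 0.097525 → t = ln(10.25382)/0.2078 = 2.32765/0.2078

t ≈ 11.2 years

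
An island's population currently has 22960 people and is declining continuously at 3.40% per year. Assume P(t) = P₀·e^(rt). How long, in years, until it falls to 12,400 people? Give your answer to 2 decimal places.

t ≈ 18.12 years

12400 = 22960 · e^(-0.034·t)
t = ln(12400/22960) / -0.034 = ln(0.54007) / -0.034 = -0.61606 / -0.034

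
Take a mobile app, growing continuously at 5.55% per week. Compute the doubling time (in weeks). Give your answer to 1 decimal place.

doubling time ≈ 12.5 weeks

doubling time = ln(2) / |r| = 0.69315 / 0.0555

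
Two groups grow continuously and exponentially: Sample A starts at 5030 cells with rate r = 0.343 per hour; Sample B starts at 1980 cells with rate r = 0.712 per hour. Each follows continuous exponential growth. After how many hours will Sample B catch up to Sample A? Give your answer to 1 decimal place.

t ≈ 2.5 hours

5030·e^(0.343t) = 1980·e^(0.712t)
5030/1980 = e^((0.712 − 0.343)t) → ln(2.5404) = 0.369·t
t = 0.93232 / 0.369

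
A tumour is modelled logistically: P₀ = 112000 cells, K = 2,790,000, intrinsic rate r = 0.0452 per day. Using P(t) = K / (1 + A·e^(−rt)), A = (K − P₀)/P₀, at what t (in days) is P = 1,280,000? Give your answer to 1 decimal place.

t ≈ 66.6 days

A = (2790000 − 112000)/112000 = 23.91071
1280000 = 2790000/(1 + 23.91071·e^(−0.0452t)) → 1 + 23.91071·e^(−0.0452t) = 2.17969
e^(−0.0452t) = 0.049337 → t = ln(20.26868)/0.0452 = 3.00908/0.0452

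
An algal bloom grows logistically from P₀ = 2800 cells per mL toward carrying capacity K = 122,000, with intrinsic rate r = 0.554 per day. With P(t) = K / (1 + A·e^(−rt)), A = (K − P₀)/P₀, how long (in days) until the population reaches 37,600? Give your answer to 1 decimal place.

A = (122000 − 2800)/2800 = 42.57143
37600 = 122000/(1 + 42.57143·e^(−0.554t)) → 1 + 42.57143·e^(−0.554t) = 3.24468
e^(−0.554t) = 0.052727 → t = ln(18.96547)/0.554 = 2.94262/0.554

t ≈ 5.3 days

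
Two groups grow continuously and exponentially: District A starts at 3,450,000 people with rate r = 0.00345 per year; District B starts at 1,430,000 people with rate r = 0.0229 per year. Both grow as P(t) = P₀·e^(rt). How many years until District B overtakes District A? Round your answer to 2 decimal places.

3450000·e^(0.00345t) = 1430000·e^(0.0229t)
3450000/1430000 = e^((0.0229 − 0.00345)t) → ln(2.41259) = 0.01945·t
t = 0.8807 / 0.01945

t ≈ 45.28 years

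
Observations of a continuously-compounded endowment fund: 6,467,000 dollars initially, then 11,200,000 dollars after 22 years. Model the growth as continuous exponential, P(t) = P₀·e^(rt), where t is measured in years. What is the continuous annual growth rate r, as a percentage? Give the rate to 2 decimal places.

11200000 = 6467000 · e^(r·22)
e^(22r) = 11200000/6467000 = 1.73187
r = ln(1.73187) / 22 = 0.5492 / 22

r ≈ 2.50% per year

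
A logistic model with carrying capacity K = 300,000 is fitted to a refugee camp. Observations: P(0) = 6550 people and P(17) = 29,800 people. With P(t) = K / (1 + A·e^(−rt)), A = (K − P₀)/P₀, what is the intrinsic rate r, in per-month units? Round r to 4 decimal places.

r ≈ 0.0940 per month

A = (300000 − 6550)/6550 = 44.80153
29800 = 300000/(1 + 44.80153·e^(−r·17)) → e^(−17r) = (10.06711 − 1)/44.80153 = 0.202384
r = −ln(0.202384)/17 = 1.59759/17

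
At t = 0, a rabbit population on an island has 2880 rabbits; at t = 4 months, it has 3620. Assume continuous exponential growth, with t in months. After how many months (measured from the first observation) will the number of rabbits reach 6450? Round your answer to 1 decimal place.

t ≈ 14.1 months

r = ln(3620/2880) / 4 ≈ 0.057171 per month
t = ln(6450/2880) / r = 0.80629 / 0.057171 ≈ 14.103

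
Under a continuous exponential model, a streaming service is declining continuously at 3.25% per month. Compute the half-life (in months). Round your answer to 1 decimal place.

half-life = ln(2) / |r| = 0.69315 / 0.0325

half-life ≈ 21.3 months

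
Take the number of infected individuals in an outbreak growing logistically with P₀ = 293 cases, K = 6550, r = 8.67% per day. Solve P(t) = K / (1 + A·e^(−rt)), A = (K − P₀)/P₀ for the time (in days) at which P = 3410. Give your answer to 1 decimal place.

t ≈ 36.3 days

A = (6550 − 293)/293 = 21.35495
3410 = 6550/(1 + 21.35495·e^(−0.0867t)) → 1 + 21.35495·e^(−0.0867t) = 1.92082
e^(−0.0867t) = 0.04312 → t = ln(23.1912)/0.0867 = 3.14377/0.0867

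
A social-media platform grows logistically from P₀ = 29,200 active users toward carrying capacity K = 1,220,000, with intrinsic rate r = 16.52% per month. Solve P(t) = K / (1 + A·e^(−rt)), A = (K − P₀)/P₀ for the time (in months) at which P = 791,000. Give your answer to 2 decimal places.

A = (1220000 − 29200)/29200 = 40.78082
791000 = 1220000/(1 + 40.78082·e^(−0.1652t)) → 1 + 40.78082·e^(−0.1652t) = 1.54235
e^(−0.1652t) = 0.013299 → t = ln(75.19261)/0.1652 = 4.32005/0.1652

t ≈ 26.15 months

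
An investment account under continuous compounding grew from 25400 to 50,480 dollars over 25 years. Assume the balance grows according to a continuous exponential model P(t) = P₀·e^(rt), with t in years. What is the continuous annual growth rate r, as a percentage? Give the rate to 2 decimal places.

50480 = 25400 · e^(r·25)
e^(25r) = 50480/25400 = 1.9874
r = ln(1.9874) / 25 = 0.68683 / 25

r ≈ 2.75% per year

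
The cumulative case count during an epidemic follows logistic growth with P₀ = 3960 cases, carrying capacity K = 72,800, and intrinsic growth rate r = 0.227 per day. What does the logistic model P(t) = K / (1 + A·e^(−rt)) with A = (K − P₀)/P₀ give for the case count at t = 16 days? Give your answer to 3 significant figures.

≈ 49,900 cases

A = (72800 − 3960)/3960 = 17.38384
P(16) = 72800 / (1 + 17.38384·e^(−0.227·16)) = 72800 / (1 + 17.38384·0.026463)
= 72800 / 1.46003 ≈ 49861.92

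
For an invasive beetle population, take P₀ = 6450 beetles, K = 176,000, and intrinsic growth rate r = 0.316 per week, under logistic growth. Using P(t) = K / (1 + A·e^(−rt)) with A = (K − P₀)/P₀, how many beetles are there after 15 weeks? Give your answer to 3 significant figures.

≈ 143,000 beetles

A = (176000 − 6450)/6450 = 26.28682
P(15) = 176000 / (1 + 26.28682·e^(−0.316·15)) = 176000 / (1 + 26.28682·0.008739)
= 176000 / 1.22971 ≈ 143123.03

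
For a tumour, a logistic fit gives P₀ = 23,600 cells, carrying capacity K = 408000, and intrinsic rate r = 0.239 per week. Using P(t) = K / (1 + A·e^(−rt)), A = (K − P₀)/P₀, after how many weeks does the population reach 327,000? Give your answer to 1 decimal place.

t ≈ 17.5 weeks

A = (408000 − 23600)/23600 = 16.28814
327000 = 408000/(1 + 16.28814·e^(−0.239t)) → 1 + 16.28814·e^(−0.239t) = 1.24771
e^(−0.239t) = 0.015208 → t = ln(65.75581)/0.239 = 4.18595/0.239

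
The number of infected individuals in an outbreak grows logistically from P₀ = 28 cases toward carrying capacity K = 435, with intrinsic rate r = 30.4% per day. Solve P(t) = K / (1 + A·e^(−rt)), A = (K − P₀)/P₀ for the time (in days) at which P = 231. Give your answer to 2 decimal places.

t ≈ 9.21 days

A = (435 − 28)/28 = 14.53571
231 = 435/(1 + 14.53571·e^(−0.304t)) → 1 + 14.53571·e^(−0.304t) = 1.88312
e^(−0.304t) = 0.060755 → t = ln(16.45956)/0.304 = 2.80091/0.304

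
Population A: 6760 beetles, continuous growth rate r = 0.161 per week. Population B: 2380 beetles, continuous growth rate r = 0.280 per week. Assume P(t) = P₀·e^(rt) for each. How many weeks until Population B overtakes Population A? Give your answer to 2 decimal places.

6760·e^(0.161t) = 2380·e^(0.28t)
6760/2380 = e^((0.28 − 0.161)t) → ln(2.84034) = 0.119·t
t = 1.04392 / 0.119

t ≈ 8.77 weeks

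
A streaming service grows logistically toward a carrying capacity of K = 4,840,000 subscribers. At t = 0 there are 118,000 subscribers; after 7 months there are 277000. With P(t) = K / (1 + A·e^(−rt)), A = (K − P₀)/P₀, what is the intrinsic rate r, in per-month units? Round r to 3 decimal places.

r ≈ 0.127 per month

A = (4840000 − 118000)/118000 = 40.01695
277000 = 4840000/(1 + 40.01695·e^(−r·7)) → e^(−7r) = (17.47292 − 1)/40.01695 = 0.411649
r = −ln(0.411649)/7 = 0.88759/7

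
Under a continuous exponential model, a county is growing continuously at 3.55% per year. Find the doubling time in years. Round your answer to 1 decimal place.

doubling time = ln(2) / |r| = 0.69315 / 0.0355

doubling time ≈ 19.5 years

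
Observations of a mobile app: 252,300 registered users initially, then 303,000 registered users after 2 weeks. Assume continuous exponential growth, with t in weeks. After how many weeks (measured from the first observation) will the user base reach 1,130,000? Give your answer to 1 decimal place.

r = ln(303000/252300) / 2 ≈ 0.091557 per week
t = ln(1130000/252300) / r = 1.49935 / 0.091557 ≈ 16.376

t ≈ 16.4 weeks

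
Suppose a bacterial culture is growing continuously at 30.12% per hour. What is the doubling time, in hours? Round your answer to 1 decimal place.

doubling time ≈ 2.3 hours

doubling time = ln(2) / |r| = 0.69315 / 0.3012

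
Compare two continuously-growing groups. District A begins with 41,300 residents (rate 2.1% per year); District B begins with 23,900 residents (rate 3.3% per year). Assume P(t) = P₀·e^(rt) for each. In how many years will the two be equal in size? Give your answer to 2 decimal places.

41300·e^(0.021t) = 23900·e^(0.033t)
41300/23900 = e^((0.033 − 0.021)t) → ln(1.72803) = 0.012·t
t = 0.54698 / 0.012

t ≈ 45.58 years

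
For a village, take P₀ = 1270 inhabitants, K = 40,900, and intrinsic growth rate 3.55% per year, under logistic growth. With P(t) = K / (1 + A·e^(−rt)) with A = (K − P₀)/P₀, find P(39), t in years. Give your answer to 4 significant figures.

≈ 4,640 inhabitants

A = (40900 − 1270)/1270 = 31.20472
P(39) = 40900 / (1 + 31.20472·e^(−0.0355·39)) = 40900 / (1 + 31.20472·0.250449)
= 40900 / 8.81519 ≈ 4639.72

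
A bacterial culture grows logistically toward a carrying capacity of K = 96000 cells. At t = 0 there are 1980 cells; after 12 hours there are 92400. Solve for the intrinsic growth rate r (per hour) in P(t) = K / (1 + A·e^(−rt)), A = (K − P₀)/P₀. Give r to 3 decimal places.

A = (96000 − 1980)/1980 = 47.48485
92400 = 96000/(1 + 47.48485·e^(−r·12)) → e^(−12r) = (1.03896 − 1)/47.48485 = 0.00082
r = −ln(0.00082)/12 = 7.1056/12

r ≈ 0.592 per hour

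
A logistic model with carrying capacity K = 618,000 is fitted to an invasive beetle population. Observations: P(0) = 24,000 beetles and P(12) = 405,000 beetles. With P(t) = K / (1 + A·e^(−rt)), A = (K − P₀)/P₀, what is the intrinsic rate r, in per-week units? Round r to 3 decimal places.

r ≈ 0.321 per week

A = (618000 − 24000)/24000 = 24.75
405000 = 618000/(1 + 24.75·e^(−r·12)) → e^(−12r) = (1.52593 − 1)/24.75 = 0.02125
r = −ln(0.02125)/12 = 3.85142/12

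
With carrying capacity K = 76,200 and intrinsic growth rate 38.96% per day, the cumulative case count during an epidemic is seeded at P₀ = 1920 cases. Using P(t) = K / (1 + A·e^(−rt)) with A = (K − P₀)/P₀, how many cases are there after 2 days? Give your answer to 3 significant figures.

≈ 4,060 cases

A = (76200 − 1920)/1920 = 38.6875
P(2) = 76200 / (1 + 38.6875·e^(−0.3896·2)) = 76200 / (1 + 38.6875·0.458773)
= 76200 / 18.74878 ≈ 4064.27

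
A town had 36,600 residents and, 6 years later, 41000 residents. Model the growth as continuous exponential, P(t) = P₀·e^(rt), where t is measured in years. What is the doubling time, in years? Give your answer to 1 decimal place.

r = ln(41000/36600) / 6 = ln(1.12022) / 6 ≈ 0.018921 per year
doubling time = ln 2 / |r| = 0.69315 / 0.018921

doubling time ≈ 36.6 years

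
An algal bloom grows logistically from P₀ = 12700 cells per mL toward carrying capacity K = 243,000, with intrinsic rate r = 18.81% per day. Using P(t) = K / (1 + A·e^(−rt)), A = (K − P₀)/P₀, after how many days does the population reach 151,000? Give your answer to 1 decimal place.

t ≈ 18.0 days

A = (243000 − 12700)/12700 = 18.13386
151000 = 243000/(1 + 18.13386·e^(−0.1881t)) → 1 + 18.13386·e^(−0.1881t) = 1.60927
e^(−0.1881t) = 0.033599 → t = ln(29.76318)/0.1881 = 3.39327/0.1881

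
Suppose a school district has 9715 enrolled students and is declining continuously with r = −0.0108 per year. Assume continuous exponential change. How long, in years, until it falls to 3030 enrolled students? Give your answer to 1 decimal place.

3030 = 9715 · e^(-0.0108·t)
t = ln(3030/9715) / -0.0108 = ln(0.31189) / -0.0108 = -1.16511 / -0.0108

t ≈ 107.9 years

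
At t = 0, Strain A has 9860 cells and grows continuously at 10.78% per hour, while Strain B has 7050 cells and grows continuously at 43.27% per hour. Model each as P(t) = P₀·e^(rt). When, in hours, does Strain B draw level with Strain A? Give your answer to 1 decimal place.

9860·e^(0.1078t) = 7050·e^(0.4327t)
9860/7050 = e^((0.4327 − 0.1078)t) → ln(1.39858) = 0.3249·t
t = 0.33546 / 0.3249

t ≈ 1.0 hours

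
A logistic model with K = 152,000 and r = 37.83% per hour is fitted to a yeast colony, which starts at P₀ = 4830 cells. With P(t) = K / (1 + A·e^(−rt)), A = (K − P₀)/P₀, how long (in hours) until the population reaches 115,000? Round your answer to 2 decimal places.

A = (152000 − 4830)/4830 = 30.46998
115000 = 152000/(1 + 30.46998·e^(−0.3783t)) → 1 + 30.46998·e^(−0.3783t) = 1.32174
e^(−0.3783t) = 0.010559 → t = ln(94.70399)/0.3783 = 4.55076/0.3783

t ≈ 12.03 hours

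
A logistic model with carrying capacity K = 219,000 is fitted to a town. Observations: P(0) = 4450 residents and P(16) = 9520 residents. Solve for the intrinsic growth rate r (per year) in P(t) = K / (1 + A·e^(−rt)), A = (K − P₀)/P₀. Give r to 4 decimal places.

r ≈ 0.0490 per year

A = (219000 − 4450)/4450 = 48.21348
9520 = 219000/(1 + 48.21348·e^(−r·16)) → e^(−16r) = (23.0042 − 1)/48.21348 = 0.456391
r = −ln(0.456391)/16 = 0.78441/16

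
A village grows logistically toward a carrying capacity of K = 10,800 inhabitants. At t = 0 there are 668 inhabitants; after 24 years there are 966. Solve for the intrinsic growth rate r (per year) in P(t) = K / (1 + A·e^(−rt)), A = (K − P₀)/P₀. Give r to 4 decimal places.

A = (10800 − 668)/668 = 15.16766
966 = 10800/(1 + 15.16766·e^(−r·24)) → e^(−24r) = (11.18012 − 1)/15.16766 = 0.671173
r = −ln(0.671173)/24 = 0.39873/24

r ≈ 0.0166 per year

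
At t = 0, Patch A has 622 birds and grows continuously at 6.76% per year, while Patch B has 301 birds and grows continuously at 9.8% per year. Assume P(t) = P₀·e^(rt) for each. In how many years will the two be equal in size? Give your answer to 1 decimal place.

622·e^(0.0676t) = 301·e^(0.098t)
622/301 = e^((0.098 − 0.0676)t) → ln(2.06645) = 0.0304·t
t = 0.72583 / 0.0304

t ≈ 23.9 years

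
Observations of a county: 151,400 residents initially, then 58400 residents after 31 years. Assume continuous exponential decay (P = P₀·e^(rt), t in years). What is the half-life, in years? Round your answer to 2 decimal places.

r = ln(58400/151400) / 31 = ln(0.38573) / 31 ≈ -0.030729 per year
half-life = ln 2 / |r| = 0.69315 / 0.030729

half-life ≈ 22.56 years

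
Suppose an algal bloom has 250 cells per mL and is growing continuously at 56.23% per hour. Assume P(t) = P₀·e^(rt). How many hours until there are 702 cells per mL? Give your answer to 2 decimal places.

t ≈ 1.84 hours

702 = 250 · e^(0.5623·t)
t = ln(702/250) / 0.5623 = ln(2.808) / 0.5623 = 1.03247 / 0.5623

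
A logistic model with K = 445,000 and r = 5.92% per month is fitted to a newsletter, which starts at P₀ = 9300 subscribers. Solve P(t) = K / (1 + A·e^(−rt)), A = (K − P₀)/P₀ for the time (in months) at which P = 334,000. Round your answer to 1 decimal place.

A = (445000 − 9300)/9300 = 46.84946
334000 = 445000/(1 + 46.84946·e^(−0.0592t)) → 1 + 46.84946·e^(−0.0592t) = 1.33234
e^(−0.0592t) = 0.007094 → t = ln(140.97045)/0.0592 = 4.94855/0.0592

t ≈ 83.6 months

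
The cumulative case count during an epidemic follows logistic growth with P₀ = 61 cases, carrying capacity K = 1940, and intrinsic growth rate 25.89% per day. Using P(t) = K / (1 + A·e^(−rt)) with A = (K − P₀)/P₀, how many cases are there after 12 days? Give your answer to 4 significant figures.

A = (1940 − 61)/61 = 30.80328
P(12) = 1940 / (1 + 30.80328·e^(−0.2589·12)) = 1940 / (1 + 30.80328·0.044744)
= 1940 / 2.37826 ≈ 815.72

≈ 815.7 cases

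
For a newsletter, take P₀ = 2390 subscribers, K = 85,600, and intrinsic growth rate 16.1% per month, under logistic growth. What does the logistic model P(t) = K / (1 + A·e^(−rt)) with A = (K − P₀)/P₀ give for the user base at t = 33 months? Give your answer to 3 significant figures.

≈ 73,100 subscribers

A = (85600 − 2390)/2390 = 34.8159
P(33) = 85600 / (1 + 34.8159·e^(−0.161·33)) = 85600 / (1 + 34.8159·0.004927)
= 85600 / 1.17154 ≈ 73066.08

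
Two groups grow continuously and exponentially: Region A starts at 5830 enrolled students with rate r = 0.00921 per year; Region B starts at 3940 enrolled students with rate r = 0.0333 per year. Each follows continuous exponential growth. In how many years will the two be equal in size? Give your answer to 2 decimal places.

t ≈ 16.27 years

5830·e^(0.00921t) = 3940·e^(0.0333t)
5830/3940 = e^((0.0333 − 0.00921)t) → ln(1.4797) = 0.02409·t
t = 0.39184 / 0.02409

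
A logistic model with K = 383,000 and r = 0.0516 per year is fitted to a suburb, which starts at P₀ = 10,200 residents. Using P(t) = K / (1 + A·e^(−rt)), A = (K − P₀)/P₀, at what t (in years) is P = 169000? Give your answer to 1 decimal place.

t ≈ 65.2 years

A = (383000 − 10200)/10200 = 36.54902
169000 = 383000/(1 + 36.54902·e^(−0.0516t)) → 1 + 36.54902·e^(−0.0516t) = 2.26627
e^(−0.0516t) = 0.034646 → t = ln(28.86348)/0.0516 = 3.36258/0.0516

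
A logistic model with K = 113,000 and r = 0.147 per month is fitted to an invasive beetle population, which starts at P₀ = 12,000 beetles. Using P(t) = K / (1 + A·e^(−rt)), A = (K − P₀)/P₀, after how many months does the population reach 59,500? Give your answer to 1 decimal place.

t ≈ 15.2 months

A = (113000 − 12000)/12000 = 8.41667
59500 = 113000/(1 + 8.41667·e^(−0.147t)) → 1 + 8.41667·e^(−0.147t) = 1.89916
e^(−0.147t) = 0.106831 → t = ln(9.36059)/0.147 = 2.23651/0.147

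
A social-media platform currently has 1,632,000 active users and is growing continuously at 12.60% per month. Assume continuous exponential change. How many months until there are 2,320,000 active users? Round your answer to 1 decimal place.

2320000 = 1632000 · e^(0.126·t)
t = ln(2320000/1632000) / 0.126 = ln(1.42157) / 0.126 = 0.35176 / 0.126

t ≈ 2.8 months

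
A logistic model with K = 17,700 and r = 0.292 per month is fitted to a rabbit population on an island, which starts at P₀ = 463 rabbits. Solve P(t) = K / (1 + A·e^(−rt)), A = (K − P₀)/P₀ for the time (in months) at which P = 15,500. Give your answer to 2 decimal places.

A = (17700 − 463)/463 = 37.22894
15500 = 17700/(1 + 37.22894·e^(−0.292t)) → 1 + 37.22894·e^(−0.292t) = 1.14194
e^(−0.292t) = 0.003813 → t = ln(262.29482)/0.292 = 5.56947/0.292

t ≈ 19.07 months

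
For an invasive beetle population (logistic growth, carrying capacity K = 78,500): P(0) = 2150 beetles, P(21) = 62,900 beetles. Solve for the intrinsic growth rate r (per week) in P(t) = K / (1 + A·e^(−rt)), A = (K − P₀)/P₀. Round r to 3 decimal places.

r ≈ 0.236 per week

A = (78500 − 2150)/2150 = 35.51163
62900 = 78500/(1 + 35.51163·e^(−r·21)) → e^(−21r) = (1.24801 − 1)/35.51163 = 0.006984
r = −ln(0.006984)/21 = 4.96414/21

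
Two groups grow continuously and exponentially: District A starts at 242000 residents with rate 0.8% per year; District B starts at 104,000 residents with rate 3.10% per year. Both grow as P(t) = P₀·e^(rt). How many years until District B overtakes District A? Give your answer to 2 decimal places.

242000·e^(0.008t) = 104000·e^(0.031t)
242000/104000 = e^((0.031 − 0.008)t) → ln(2.32692) = 0.023·t
t = 0.84455 / 0.023

t ≈ 36.72 years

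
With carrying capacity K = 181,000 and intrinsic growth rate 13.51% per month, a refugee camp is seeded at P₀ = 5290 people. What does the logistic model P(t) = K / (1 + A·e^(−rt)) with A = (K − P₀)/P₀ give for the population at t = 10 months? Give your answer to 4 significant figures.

A = (181000 − 5290)/5290 = 33.2155
P(10) = 181000 / (1 + 33.2155·e^(−0.1351·10)) = 181000 / (1 + 33.2155·0.258981)
= 181000 / 9.60219 ≈ 18849.87

≈ 18,850 people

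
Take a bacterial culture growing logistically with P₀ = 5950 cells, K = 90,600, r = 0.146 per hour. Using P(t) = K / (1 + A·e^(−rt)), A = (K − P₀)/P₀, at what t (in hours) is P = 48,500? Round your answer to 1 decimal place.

t ≈ 19.2 hours

A = (90600 − 5950)/5950 = 14.22689
48500 = 90600/(1 + 14.22689·e^(−0.146t)) → 1 + 14.22689·e^(−0.146t) = 1.86804
e^(−0.146t) = 0.061014 → t = ln(16.38965)/0.146 = 2.79665/0.146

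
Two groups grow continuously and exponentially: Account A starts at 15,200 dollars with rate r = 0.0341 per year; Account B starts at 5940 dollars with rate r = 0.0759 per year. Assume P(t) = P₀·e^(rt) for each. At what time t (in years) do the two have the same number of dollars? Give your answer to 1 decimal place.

t ≈ 22.5 years

15200·e^(0.0341t) = 5940·e^(0.0759t)
15200/5940 = e^((0.0759 − 0.0341)t) → ln(2.55892) = 0.0418·t
t = 0.93959 / 0.0418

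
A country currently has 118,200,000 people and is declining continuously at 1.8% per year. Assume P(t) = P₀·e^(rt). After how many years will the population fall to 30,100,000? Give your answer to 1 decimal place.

30100000 = 118200000 · e^(-0.018·t)
t = ln(30100000/118200000) / -0.018 = ln(0.25465) / -0.018 = -1.36785 / -0.018

t ≈ 76.0 years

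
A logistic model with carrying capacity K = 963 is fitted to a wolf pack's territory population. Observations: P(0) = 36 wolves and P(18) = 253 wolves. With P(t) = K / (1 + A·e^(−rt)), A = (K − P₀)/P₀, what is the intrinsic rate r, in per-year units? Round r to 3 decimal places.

r ≈ 0.123 per year

A = (963 − 36)/36 = 25.75
253 = 963/(1 + 25.75·e^(−r·18)) → e^(−18r) = (3.80632 − 1)/25.75 = 0.108983
r = −ln(0.108983)/18 = 2.21656/18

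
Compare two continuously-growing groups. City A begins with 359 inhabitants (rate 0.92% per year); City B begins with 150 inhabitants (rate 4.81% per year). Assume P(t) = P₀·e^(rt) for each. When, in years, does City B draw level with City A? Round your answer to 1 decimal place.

359·e^(0.0092t) = 150·e^(0.0481t)
359/150 = e^((0.0481 − 0.0092)t) → ln(2.39333) = 0.0389·t
t = 0.87269 / 0.0389

t ≈ 22.4 years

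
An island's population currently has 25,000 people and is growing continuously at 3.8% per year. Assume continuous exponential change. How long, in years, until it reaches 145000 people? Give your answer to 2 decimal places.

145000 = 25000 · e^(0.038·t)
t = ln(145000/25000) / 0.038 = ln(5.8) / 0.038 = 1.75786 / 0.038

t ≈ 46.26 years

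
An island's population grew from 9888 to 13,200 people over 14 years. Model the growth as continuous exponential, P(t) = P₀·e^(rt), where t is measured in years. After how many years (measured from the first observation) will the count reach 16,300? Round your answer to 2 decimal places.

t ≈ 24.22 years

r = ln(13200/9888) / 14 ≈ 0.020635 per year
t = ln(16300/9888) / r = 0.49984 / 0.020635 ≈ 24.223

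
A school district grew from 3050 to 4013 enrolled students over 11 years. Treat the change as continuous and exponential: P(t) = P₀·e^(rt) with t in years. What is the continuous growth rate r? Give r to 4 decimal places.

r ≈ 0.0249 per year

4013 = 3050 · e^(r·11)
e^(11r) = 4013/3050 = 1.31574
r = ln(1.31574) / 11 = 0.2744 / 11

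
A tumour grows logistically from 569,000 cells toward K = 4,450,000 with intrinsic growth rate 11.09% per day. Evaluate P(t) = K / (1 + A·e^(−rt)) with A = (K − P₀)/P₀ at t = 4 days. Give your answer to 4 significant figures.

≈ 827,600 cells

A = (4450000 − 569000)/569000 = 6.82074
P(4) = 4450000 / (1 + 6.82074·e^(−0.1109·4)) = 4450000 / (1 + 6.82074·0.641722)
= 4450000 / 5.37702 ≈ 827596.24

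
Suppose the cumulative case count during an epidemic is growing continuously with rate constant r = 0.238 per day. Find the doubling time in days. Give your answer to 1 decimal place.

doubling time = ln(2) / |r| = 0.69315 / 0.238

doubling time ≈ 2.9 days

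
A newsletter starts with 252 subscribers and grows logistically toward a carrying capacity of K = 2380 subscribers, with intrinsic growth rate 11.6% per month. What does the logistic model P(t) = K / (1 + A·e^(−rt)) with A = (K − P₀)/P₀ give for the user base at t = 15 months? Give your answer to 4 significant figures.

≈ 958.8 subscribers

A = (2380 − 252)/252 = 8.44444
P(15) = 2380 / (1 + 8.44444·e^(−0.116·15)) = 2380 / (1 + 8.44444·0.17552)
= 2380 / 2.48217 ≈ 958.84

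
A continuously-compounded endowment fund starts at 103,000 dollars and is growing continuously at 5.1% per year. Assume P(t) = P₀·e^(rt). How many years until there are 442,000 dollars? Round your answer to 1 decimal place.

t ≈ 28.6 years

442000 = 103000 · e^(0.051·t)
t = ln(442000/103000) / 0.051 = ln(4.29126) / 0.051 = 1.45658 / 0.051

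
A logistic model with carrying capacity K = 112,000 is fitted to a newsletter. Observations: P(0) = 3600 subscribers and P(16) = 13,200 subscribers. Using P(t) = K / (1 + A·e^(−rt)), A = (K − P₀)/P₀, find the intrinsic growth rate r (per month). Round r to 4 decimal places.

A = (112000 − 3600)/3600 = 30.11111
13200 = 112000/(1 + 30.11111·e^(−r·16)) → e^(−16r) = (8.48485 − 1)/30.11111 = 0.248574
r = −ln(0.248574)/16 = 1.39201/16

r ≈ 0.0870 per month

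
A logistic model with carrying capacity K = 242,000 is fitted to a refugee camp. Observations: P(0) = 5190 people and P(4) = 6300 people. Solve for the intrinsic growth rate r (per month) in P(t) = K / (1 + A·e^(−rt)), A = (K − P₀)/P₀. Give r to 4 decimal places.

r ≈ 0.0496 per month

A = (242000 − 5190)/5190 = 45.62813
6300 = 242000/(1 + 45.62813·e^(−r·4)) → e^(−4r) = (38.4127 − 1)/45.62813 = 0.819948
r = −ln(0.819948)/4 = 0.19851/4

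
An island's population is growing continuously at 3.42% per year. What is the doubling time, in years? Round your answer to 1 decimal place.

doubling time ≈ 20.3 years

doubling time = ln(2) / |r| = 0.69315 / 0.0342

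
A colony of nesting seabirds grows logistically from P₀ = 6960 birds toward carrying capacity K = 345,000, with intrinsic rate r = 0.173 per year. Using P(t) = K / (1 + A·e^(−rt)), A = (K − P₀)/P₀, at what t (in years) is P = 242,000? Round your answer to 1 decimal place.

t ≈ 27.4 years

A = (345000 − 6960)/6960 = 48.56897
242000 = 345000/(1 + 48.56897·e^(−0.173t)) → 1 + 48.56897·e^(−0.173t) = 1.42562
e^(−0.173t) = 0.008763 → t = ln(114.11349)/0.173 = 4.73719/0.173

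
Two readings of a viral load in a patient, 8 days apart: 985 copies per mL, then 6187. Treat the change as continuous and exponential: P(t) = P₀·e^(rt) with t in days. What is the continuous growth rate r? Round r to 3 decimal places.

6187 = 985 · e^(r·8)
e^(8r) = 6187/985 = 6.28122
r = ln(6.28122) / 8 = 1.83756 / 8

r ≈ 0.230 per day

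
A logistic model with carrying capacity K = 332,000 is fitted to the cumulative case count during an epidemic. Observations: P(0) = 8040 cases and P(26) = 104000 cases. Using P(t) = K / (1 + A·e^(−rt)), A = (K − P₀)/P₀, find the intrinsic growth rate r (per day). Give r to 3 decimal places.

A = (332000 − 8040)/8040 = 40.29353
104000 = 332000/(1 + 40.29353·e^(−r·26)) → e^(−26r) = (3.19231 − 1)/40.29353 = 0.054408
r = −ln(0.054408)/26 = 2.91124/26

r ≈ 0.112 per day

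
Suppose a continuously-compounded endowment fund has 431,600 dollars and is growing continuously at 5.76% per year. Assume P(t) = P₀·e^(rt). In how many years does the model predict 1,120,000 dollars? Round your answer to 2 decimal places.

t ≈ 16.56 years

1120000 = 431600 · e^(0.0576·t)
t = ln(1120000/431600) / 0.0576 = ln(2.595) / 0.0576 = 0.95358 / 0.0576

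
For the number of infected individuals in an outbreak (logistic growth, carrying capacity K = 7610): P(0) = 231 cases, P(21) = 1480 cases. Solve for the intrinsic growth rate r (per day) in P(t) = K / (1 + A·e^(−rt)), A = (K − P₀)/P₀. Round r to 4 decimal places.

A = (7610 − 231)/231 = 31.94372
1480 = 7610/(1 + 31.94372·e^(−r·21)) → e^(−21r) = (5.14189 − 1)/31.94372 = 0.129662
r = −ln(0.129662)/21 = 2.04282/21

r ≈ 0.0973 per day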